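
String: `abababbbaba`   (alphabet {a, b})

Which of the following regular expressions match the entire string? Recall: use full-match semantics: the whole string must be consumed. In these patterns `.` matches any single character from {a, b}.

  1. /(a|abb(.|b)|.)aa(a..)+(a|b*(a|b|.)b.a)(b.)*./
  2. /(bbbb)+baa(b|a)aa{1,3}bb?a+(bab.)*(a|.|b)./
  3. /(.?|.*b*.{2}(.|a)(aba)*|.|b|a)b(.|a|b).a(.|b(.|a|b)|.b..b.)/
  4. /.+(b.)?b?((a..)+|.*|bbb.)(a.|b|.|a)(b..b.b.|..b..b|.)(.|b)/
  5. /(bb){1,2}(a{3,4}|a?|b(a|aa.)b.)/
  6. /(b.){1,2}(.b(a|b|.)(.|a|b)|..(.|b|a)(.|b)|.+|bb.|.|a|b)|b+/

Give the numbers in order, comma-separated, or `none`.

3, 4

1 → no match
2 → no match — must start with `bbbb`
3 → match
4 → match
5 → no match — must start with `bb`
6 → no match — must start with `b`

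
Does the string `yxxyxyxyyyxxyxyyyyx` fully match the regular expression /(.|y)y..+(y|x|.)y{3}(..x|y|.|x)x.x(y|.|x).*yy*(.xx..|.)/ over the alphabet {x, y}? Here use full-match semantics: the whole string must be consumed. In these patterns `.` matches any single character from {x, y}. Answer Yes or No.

No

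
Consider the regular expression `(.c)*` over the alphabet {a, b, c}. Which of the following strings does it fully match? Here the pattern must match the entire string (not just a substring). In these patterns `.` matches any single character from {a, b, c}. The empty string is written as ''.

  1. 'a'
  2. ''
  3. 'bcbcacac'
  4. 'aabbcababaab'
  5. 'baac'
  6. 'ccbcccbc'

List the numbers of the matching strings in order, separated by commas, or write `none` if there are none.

2, 3, 6

1 → no match
2 → match
3 → match
4 → no match
5 → no match
6 → match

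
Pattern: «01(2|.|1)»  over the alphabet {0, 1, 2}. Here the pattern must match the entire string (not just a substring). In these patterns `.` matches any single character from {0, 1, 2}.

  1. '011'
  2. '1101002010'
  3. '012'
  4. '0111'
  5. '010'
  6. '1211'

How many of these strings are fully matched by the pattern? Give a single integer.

3

1 → match
2 → no match — must start with '01'
3 → match
4 → no match
5 → match
6 → no match — must start with '01'
Total matched: 3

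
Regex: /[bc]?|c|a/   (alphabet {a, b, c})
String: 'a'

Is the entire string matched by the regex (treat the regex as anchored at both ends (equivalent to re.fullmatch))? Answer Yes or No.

Yes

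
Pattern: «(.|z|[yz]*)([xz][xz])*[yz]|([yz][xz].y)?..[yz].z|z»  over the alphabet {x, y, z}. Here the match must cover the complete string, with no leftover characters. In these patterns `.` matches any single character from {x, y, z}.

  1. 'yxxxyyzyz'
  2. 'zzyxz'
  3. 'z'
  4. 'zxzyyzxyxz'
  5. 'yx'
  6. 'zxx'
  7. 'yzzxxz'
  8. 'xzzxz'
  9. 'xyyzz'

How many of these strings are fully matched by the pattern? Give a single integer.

5

1 → no match
2 → match
3 → match
4 → no match
5 → no match
6 → no match
7 → match
8 → match
9 → match
Total matched: 5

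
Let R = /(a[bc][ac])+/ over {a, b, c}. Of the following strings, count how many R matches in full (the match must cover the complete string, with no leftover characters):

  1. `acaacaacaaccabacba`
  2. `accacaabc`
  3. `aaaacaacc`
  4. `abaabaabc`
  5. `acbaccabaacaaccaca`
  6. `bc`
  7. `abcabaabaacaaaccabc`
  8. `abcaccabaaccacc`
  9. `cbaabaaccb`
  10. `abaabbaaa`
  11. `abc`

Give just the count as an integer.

1 → no match
2 → match
3 → no match
4 → match
5 → no match
6 → no match — must start with `a`
7 → no match
8 → match
9 → no match — must start with `a`
10 → no match
11 → match
Total matched: 4

4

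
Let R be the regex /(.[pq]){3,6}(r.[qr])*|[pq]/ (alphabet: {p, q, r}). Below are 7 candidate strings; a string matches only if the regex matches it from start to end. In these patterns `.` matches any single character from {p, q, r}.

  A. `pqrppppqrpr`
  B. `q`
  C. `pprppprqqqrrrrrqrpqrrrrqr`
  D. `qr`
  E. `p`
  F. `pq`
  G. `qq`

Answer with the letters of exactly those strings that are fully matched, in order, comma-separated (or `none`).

A. `pqrppppqrpr` → match
B. `q` → match
C → match
D. `qr` → no match
E. `p` → match
F. `pq` → no match
G. `qq` → no match

A, B, C, E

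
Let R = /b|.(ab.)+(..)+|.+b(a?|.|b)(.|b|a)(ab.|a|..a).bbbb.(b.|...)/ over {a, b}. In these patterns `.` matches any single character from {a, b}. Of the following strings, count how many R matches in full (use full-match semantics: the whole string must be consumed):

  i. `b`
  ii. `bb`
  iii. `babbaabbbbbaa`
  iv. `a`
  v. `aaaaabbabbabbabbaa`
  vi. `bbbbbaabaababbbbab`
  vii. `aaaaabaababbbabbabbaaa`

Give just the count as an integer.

1

i → match
ii → no match
iii → no match
iv → no match
v → no match
vi → no match
vii → no match
Total matched: 1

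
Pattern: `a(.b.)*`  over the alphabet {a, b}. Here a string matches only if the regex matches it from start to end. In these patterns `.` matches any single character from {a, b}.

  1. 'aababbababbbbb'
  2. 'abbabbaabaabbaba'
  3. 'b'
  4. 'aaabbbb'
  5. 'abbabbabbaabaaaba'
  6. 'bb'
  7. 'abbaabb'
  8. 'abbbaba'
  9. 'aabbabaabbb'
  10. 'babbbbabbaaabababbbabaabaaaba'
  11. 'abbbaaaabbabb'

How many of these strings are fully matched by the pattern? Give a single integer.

3

1 → no match
2 → match
3 → no match — must start with 'a'
4 → no match
5 → no match
6 → no match — must start with 'a'
7 → match
8 → match
9 → no match
10 → no match — must start with 'a'
11 → no match
Total matched: 3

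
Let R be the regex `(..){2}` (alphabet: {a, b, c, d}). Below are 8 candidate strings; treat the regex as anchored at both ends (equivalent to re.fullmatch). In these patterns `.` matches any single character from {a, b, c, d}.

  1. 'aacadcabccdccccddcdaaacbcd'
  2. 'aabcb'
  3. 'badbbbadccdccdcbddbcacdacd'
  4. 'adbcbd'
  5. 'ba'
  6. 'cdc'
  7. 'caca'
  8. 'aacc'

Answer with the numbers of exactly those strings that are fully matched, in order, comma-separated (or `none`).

1 → no match
2 → no match
3 → no match
4 → no match
5 → no match
6 → no match
7 → match
8 → match

7, 8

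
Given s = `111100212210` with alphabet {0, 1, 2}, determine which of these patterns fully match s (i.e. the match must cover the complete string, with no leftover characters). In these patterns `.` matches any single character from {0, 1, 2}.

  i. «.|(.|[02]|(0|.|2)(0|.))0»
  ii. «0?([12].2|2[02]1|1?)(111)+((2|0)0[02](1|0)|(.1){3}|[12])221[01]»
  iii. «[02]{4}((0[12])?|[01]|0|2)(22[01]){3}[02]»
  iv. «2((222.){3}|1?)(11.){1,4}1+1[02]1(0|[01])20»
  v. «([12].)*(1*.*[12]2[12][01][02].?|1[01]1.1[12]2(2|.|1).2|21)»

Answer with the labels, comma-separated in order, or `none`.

i → no match
ii → match
iii → no match
iv → no match — must start with `2`
v → match

ii, v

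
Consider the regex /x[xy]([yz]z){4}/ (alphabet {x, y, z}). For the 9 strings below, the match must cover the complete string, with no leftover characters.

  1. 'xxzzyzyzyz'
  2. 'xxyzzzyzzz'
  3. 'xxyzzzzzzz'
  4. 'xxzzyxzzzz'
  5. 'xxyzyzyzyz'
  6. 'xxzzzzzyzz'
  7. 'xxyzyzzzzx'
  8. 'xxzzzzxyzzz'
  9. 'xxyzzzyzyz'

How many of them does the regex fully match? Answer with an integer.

5

1 → match
2 → match
3 → match
4 → no match
5 → match
6 → no match
7 → no match — must end with 'z'
8 → no match
9 → match
Total matched: 5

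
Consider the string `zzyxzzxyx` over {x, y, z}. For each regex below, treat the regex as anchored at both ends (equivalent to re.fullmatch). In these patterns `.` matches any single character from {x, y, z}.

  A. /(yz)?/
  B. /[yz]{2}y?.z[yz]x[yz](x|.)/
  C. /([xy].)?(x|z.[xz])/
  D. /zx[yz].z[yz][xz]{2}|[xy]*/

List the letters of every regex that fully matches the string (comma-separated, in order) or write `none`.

B

A → no match
B → match
C → no match
D → no match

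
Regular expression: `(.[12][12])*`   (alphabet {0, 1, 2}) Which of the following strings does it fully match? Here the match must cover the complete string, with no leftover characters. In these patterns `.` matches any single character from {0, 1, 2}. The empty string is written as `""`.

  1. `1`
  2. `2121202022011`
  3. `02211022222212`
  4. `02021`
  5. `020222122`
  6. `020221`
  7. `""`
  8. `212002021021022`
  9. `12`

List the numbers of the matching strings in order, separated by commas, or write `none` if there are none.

1 → no match
2 → no match
3 → no match
4 → no match
5 → no match
6 → no match
7 → match
8 → no match
9 → no match

7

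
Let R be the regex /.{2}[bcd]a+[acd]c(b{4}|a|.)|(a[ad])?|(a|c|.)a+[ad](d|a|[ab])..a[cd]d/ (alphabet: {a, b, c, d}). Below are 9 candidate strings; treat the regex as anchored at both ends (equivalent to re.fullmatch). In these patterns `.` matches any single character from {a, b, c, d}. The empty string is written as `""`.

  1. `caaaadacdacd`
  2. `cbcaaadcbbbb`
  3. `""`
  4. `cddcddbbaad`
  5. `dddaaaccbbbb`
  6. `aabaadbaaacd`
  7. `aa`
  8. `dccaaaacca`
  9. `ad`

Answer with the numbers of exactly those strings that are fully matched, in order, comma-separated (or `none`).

1 → match
2 → match
3 → match
4 → no match
5 → match
6 → no match
7 → match
8 → match
9 → match

1, 2, 3, 5, 7, 8, 9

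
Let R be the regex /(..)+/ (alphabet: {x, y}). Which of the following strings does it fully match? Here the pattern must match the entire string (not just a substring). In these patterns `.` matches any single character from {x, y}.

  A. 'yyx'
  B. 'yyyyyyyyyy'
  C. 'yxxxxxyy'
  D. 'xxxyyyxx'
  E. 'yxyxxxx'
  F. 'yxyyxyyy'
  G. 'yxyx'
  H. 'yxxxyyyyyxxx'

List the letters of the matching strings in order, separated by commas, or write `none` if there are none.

B, C, D, F, G, H

A. 'yyx' → no match
B. 'yyyyyyyyyy' → match
C. 'yxxxxxyy' → match
D. 'xxxyyyxx' → match
E. 'yxyxxxx' → no match
F. 'yxyyxyyy' → match
G. 'yxyx' → match
H. 'yxxxyyyyyxxx' → match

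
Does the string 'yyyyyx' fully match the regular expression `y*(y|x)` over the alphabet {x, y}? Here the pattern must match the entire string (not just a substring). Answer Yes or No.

Yes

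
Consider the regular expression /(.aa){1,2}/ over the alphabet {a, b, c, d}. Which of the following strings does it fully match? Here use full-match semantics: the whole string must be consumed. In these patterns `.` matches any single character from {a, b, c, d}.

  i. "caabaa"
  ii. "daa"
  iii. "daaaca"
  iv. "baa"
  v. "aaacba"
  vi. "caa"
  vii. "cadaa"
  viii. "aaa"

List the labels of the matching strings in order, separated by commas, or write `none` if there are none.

i, ii, iv, vi, viii

i. "caabaa" → match
ii. "daa" → match
iii. "daaaca" → no match — must end with "aa"
iv. "baa" → match
v. "aaacba" → no match — must end with "aa"
vi. "caa" → match
vii. "cadaa" → no match
viii. "aaa" → match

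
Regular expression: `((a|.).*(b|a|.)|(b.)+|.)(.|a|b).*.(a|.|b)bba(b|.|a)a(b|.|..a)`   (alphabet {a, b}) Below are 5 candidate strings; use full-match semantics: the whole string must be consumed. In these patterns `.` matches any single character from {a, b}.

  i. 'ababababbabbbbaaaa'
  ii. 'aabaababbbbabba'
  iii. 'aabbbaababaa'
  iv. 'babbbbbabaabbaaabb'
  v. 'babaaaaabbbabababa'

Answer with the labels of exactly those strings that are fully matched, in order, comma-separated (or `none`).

i → match
ii → no match
iii → no match
iv → no match
v → no match

i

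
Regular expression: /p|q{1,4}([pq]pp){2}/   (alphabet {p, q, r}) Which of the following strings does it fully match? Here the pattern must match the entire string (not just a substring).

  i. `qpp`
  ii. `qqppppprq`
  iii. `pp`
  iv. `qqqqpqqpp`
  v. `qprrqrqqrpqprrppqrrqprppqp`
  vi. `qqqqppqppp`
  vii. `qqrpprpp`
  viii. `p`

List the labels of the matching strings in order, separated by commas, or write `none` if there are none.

i → no match
ii → no match
iii → no match
iv → no match
v → no match
vi → no match
vii → no match
viii → match

viii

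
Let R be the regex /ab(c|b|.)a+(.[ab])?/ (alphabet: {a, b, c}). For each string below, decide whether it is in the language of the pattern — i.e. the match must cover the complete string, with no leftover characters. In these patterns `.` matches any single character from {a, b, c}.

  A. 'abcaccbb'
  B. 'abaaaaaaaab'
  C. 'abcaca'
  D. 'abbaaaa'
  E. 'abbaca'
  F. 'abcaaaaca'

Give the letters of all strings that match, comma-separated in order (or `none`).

B, C, D, E, F

A. 'abcaccbb' → no match
B. 'abaaaaaaaab' → match
C. 'abcaca' → match
D. 'abbaaaa' → match
E. 'abbaca' → match
F. 'abcaaaaca' → match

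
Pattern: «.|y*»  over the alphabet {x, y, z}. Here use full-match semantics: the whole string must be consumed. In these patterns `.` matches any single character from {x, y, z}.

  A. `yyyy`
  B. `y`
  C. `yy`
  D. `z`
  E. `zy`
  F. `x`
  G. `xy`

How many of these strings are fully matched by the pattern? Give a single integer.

A. `yyyy` → match
B. `y` → match
C. `yy` → match
D. `z` → match
E. `zy` → no match
F. `x` → match
G. `xy` → no match
Total matched: 5

5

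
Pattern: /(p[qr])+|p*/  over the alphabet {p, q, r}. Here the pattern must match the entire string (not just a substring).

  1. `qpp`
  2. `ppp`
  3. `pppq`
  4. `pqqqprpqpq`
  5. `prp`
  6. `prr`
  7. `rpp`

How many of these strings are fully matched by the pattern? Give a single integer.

1 → no match
2 → match
3 → no match
4 → no match
5 → no match
6 → no match
7 → no match
Total matched: 1

1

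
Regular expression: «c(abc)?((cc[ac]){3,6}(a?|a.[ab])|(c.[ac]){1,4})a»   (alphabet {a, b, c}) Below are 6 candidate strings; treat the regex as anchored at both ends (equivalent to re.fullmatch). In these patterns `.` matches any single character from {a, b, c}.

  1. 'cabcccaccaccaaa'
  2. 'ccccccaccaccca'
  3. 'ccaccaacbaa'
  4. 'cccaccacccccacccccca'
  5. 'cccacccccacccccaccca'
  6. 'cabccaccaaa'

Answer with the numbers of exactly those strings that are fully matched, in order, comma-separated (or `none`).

1, 2, 3, 4, 5, 6

1 → match
2 → match
3 → match
4 → match
5 → match
6 → match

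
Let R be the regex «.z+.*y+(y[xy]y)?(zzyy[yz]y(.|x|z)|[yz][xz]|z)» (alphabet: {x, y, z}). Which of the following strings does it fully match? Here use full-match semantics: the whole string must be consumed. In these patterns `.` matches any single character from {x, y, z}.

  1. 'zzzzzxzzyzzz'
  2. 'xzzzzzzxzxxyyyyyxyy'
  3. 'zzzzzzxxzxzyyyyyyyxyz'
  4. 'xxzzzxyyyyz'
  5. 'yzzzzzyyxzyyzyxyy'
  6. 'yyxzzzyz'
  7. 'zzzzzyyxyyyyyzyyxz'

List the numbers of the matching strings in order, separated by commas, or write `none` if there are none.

1 → no match
2 → no match
3 → match
4 → no match
5 → no match
6 → no match
7 → no match

3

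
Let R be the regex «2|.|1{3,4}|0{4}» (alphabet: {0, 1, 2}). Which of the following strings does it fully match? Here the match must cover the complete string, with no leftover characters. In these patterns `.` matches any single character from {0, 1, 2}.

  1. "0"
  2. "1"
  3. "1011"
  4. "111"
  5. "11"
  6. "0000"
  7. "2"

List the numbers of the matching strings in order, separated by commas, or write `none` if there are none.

1, 2, 4, 6, 7

1. "0" → match
2. "1" → match
3. "1011" → no match
4. "111" → match
5. "11" → no match
6. "0000" → match
7. "2" → match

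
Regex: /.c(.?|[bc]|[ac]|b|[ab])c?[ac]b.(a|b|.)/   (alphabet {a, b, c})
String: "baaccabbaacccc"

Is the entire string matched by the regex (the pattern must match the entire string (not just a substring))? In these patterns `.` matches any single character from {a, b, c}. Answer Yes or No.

No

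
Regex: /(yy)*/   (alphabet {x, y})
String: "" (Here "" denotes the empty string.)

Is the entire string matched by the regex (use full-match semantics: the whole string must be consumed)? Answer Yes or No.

Yes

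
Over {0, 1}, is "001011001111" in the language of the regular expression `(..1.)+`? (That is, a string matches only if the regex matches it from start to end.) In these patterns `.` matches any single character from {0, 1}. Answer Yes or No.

No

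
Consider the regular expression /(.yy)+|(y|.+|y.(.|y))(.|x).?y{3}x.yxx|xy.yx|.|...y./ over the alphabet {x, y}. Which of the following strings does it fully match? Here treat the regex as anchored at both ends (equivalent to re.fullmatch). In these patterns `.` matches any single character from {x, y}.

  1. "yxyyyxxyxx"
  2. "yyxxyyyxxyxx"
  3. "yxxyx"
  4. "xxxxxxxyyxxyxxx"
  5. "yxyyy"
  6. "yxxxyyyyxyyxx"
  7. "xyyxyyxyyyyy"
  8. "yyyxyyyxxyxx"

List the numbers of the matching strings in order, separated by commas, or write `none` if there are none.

1 → match
2 → match
3 → match
4 → no match
5 → match
6 → match
7 → match
8 → match

1, 2, 3, 5, 6, 7, 8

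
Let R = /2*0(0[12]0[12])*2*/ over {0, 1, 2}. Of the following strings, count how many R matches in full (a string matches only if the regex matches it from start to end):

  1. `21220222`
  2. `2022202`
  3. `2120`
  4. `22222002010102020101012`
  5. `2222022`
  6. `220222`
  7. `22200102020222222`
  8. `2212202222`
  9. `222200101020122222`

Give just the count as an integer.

5

1 → no match
2 → no match
3 → no match
4 → match
5 → match
6 → match
7 → match
8 → no match
9 → match
Total matched: 5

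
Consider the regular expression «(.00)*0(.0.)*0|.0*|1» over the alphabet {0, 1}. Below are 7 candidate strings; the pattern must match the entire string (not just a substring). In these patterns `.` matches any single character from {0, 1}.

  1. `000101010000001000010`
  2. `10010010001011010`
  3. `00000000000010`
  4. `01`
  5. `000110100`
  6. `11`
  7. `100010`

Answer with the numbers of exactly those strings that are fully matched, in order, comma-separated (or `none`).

1 → no match
2 → match
3 → match
4 → no match
5 → no match
6 → no match
7 → no match

2, 3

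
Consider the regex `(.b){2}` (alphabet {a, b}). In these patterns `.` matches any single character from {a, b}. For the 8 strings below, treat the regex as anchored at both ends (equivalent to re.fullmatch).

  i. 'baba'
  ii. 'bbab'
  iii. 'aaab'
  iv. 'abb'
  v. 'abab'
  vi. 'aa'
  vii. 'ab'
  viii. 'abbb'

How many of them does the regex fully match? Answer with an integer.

3

i → no match — must end with 'b'
ii → match
iii → no match
iv → no match
v → match
vi → no match — must end with 'b'
vii → no match
viii → match
Total matched: 3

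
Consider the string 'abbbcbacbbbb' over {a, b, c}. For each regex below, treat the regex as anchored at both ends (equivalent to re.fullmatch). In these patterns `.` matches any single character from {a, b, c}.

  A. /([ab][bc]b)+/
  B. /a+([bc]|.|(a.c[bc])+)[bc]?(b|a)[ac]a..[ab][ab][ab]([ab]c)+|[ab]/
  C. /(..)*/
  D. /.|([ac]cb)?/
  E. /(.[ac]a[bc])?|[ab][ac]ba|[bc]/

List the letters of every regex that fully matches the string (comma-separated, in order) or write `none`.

A, C

A → match
B → no match
C → match
D → no match
E → no match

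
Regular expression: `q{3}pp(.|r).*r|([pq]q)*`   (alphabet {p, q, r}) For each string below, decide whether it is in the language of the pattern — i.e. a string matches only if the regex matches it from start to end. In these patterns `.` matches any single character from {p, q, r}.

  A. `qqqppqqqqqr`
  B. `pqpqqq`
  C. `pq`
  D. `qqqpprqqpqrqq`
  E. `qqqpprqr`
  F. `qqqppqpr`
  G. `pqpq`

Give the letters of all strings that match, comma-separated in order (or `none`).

A → match
B → match
C → match
D → no match
E → match
F → match
G → match

A, B, C, E, F, G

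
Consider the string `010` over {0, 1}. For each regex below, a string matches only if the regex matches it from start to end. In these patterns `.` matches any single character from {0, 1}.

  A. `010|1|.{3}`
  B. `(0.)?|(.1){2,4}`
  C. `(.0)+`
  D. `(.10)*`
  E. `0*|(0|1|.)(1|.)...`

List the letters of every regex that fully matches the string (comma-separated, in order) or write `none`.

A, D

A → match
B → no match
C → no match
D → match
E → no match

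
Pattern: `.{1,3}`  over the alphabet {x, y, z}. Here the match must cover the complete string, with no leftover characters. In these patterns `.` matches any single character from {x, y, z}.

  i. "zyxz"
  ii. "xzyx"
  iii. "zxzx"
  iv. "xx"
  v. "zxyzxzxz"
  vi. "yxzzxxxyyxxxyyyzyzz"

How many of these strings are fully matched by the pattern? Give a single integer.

i → no match
ii → no match
iii → no match
iv → match
v → no match
vi → no match
Total matched: 1

1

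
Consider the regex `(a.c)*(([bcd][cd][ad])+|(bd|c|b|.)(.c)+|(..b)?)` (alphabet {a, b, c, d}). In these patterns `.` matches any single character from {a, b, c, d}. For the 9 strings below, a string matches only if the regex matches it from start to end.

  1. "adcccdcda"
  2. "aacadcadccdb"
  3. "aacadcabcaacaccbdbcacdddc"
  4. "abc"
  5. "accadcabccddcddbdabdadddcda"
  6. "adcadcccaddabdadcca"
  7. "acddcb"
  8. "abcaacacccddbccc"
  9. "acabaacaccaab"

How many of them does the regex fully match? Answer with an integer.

4

1 → match
2 → match
3 → no match
4 → match
5 → match
6 → no match
7 → no match
8 → no match
9 → no match
Total matched: 4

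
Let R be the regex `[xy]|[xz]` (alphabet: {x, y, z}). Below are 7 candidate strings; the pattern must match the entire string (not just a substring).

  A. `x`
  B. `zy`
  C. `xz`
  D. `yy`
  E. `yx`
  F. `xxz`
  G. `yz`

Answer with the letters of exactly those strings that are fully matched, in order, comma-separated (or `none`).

A

A → match
B → no match
C → no match
D → no match
E → no match
F → no match
G → no match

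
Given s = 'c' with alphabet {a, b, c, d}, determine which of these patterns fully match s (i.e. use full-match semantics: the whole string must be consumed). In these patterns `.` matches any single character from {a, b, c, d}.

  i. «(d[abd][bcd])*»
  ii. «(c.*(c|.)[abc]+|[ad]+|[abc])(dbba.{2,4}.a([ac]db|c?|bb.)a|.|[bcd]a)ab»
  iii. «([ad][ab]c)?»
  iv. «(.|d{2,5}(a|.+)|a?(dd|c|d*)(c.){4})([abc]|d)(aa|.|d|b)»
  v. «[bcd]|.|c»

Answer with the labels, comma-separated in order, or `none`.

i → no match
ii → no match — must end with 'ab'
iii → no match
iv → no match
v → match

v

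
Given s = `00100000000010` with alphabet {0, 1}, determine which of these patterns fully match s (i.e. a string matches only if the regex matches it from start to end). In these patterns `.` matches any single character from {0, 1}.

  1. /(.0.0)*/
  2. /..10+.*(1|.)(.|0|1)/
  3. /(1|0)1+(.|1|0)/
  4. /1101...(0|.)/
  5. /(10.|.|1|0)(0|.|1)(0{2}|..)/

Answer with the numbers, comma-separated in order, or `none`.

1 → no match
2 → match
3 → no match
4 → no match — must start with `1101`
5 → no match

2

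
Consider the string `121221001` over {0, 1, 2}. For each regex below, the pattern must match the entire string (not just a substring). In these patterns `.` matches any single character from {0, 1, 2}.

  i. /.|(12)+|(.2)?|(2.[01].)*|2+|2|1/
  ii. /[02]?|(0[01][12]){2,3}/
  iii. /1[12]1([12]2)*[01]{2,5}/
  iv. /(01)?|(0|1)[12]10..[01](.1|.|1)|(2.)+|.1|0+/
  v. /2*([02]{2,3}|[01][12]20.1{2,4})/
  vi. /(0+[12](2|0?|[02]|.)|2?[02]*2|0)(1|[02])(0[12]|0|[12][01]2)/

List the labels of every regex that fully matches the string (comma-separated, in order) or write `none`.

iii

i → no match
ii → no match
iii → match
iv → no match
v → no match
vi → no match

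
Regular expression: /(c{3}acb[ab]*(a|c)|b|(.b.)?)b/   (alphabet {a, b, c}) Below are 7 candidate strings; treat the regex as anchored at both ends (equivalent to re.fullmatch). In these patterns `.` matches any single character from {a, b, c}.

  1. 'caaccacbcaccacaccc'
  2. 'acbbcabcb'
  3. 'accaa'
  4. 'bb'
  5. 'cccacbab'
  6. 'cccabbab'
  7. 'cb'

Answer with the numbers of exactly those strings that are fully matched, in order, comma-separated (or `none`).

4, 5

1 → no match — must end with 'b'
2 → no match
3 → no match — must end with 'b'
4 → match
5 → match
6 → no match
7 → no match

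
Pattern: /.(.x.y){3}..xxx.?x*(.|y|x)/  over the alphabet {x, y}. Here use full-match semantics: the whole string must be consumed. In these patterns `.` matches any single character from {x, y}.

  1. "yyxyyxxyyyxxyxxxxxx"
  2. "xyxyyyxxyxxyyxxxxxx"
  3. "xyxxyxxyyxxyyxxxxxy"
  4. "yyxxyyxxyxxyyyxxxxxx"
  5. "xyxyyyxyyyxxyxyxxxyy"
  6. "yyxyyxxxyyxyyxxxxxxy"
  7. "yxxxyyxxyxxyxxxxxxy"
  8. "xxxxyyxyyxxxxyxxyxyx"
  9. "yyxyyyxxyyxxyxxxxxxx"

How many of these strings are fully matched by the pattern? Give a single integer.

1 → match
2 → match
3 → match
4 → match
5 → match
6 → match
7 → no match
8 → no match
9 → match
Total matched: 7

7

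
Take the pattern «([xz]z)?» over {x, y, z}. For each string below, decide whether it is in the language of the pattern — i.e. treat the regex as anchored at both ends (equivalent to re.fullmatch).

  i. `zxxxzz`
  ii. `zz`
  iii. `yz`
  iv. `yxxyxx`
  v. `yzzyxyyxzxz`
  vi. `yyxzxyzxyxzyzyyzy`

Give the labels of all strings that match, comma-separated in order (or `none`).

i → no match
ii → match
iii → no match
iv → no match
v → no match
vi → no match

ii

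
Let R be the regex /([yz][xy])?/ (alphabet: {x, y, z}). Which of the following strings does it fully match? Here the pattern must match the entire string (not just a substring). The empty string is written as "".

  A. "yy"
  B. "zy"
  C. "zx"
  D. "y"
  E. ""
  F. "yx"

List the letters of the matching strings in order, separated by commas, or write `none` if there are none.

A, B, C, E, F

A. "yy" → match
B. "zy" → match
C. "zx" → match
D. "y" → no match
E. "" → match
F. "yx" → match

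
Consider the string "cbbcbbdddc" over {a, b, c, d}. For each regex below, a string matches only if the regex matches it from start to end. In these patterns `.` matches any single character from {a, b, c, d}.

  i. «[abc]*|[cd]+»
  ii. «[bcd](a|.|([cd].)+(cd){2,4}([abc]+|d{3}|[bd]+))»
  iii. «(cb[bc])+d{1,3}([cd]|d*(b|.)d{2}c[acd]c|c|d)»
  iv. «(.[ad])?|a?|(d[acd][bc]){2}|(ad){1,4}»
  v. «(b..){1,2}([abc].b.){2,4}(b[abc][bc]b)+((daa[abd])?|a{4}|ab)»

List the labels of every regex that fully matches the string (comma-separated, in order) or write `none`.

iii

i → no match
ii → no match
iii → match
iv → no match
v → no match — must start with "b"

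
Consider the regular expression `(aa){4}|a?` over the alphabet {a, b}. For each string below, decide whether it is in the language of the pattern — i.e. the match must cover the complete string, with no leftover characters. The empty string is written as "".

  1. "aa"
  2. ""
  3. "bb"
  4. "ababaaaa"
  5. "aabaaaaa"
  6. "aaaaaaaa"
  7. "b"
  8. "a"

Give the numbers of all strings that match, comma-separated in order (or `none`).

1. "aa" → no match
2. "" → match
3. "bb" → no match
4. "ababaaaa" → no match
5. "aabaaaaa" → no match
6. "aaaaaaaa" → match
7. "b" → no match
8. "a" → match

2, 6, 8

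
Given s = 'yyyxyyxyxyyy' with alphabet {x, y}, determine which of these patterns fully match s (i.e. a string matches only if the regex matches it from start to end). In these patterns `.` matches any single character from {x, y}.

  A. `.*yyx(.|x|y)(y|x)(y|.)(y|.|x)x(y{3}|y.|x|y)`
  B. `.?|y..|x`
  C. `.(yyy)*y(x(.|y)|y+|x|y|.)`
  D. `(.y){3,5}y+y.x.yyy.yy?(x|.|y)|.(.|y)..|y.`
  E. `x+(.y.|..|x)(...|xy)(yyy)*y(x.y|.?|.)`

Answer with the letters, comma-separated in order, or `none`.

A → match
B → no match
C → no match
D → no match
E → no match — must start with 'x'

A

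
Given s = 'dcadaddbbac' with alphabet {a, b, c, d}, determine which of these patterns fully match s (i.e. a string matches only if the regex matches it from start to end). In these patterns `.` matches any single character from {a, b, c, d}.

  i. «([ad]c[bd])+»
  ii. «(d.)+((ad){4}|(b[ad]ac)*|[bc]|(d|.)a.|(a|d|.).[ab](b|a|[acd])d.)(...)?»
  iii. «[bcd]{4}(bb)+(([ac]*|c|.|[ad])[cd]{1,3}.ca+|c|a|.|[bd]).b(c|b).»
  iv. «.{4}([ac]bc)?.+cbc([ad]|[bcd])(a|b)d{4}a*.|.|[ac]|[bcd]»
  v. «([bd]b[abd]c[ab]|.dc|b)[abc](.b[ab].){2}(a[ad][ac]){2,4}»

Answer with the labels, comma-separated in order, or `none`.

i → no match
ii → match
iii → no match
iv → no match
v → no match

ii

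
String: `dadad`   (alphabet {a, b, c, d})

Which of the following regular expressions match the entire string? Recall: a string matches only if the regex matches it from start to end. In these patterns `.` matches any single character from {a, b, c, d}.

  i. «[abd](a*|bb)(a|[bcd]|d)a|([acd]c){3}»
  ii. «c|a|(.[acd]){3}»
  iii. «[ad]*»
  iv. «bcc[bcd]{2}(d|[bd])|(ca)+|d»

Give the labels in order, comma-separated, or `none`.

i → no match
ii → no match
iii → match
iv → no match

iii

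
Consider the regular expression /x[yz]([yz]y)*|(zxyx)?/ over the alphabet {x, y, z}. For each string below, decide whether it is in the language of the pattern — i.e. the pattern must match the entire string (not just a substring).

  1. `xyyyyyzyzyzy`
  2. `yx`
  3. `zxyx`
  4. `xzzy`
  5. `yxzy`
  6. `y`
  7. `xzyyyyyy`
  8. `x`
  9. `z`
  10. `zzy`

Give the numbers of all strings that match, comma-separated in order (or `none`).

1, 3, 4, 7

1 → match
2 → no match
3 → match
4 → match
5 → no match
6 → no match
7 → match
8 → no match
9 → no match
10 → no match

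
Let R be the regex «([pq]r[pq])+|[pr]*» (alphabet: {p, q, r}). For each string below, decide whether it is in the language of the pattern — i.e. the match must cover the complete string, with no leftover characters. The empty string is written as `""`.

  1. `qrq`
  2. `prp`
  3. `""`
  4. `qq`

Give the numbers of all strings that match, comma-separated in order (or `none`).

1, 2, 3

1. `qrq` → match
2. `prp` → match
3. `""` → match
4. `qq` → no match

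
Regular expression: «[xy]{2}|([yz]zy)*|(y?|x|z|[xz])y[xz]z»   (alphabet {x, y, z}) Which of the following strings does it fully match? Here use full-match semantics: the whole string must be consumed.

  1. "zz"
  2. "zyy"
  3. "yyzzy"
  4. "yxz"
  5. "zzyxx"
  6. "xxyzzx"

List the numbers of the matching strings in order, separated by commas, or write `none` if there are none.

1 → no match
2 → no match
3 → no match
4 → match
5 → no match
6 → no match

4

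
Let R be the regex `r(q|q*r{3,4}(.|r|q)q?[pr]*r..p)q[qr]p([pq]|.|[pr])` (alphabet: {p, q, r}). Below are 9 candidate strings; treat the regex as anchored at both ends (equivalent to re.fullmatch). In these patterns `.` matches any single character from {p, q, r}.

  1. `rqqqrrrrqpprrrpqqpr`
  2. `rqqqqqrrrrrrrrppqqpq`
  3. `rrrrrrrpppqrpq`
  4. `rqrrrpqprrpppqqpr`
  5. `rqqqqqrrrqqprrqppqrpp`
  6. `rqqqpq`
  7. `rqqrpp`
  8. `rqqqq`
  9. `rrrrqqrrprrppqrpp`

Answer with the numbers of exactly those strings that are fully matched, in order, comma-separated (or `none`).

1 → match
2 → match
3 → match
4 → match
5 → match
6 → match
7 → match
8 → no match
9 → match

1, 2, 3, 4, 5, 6, 7, 9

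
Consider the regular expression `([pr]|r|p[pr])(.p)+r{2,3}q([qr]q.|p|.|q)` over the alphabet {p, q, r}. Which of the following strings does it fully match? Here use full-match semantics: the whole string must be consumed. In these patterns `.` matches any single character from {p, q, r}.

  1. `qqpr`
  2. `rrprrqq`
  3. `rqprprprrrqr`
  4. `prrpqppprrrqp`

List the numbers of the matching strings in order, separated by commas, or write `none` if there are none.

1. `qqpr` → no match
2. `rrprrqq` → match
3. `rqprprprrrqr` → match
4 → match

2, 3, 4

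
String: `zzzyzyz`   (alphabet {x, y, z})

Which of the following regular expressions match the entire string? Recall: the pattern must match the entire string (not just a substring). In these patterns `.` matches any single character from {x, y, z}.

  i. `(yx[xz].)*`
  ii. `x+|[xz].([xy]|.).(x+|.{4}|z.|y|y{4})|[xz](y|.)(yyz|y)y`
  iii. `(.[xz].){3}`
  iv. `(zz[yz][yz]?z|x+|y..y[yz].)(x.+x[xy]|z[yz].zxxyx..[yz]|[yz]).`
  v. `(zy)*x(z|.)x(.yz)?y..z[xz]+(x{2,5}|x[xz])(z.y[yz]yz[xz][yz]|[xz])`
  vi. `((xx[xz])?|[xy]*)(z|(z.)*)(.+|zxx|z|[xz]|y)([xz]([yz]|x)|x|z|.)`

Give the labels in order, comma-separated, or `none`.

i → no match
ii → no match
iii → no match
iv → match
v → no match
vi → match

iv, vi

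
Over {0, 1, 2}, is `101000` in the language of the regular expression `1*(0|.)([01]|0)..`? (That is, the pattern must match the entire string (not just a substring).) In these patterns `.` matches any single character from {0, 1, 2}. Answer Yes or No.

No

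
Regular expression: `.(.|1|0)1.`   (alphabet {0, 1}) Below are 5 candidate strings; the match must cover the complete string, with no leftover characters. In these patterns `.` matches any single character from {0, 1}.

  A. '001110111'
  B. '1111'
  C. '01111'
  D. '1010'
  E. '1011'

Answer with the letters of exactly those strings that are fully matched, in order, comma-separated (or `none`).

B, D, E

A → no match
B → match
C → no match
D → match
E → match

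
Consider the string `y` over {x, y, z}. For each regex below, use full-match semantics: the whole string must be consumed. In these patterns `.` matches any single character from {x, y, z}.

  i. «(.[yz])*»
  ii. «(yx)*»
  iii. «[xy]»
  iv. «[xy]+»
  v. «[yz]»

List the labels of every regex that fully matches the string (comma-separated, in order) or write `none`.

iii, iv, v

i → no match
ii → no match
iii → match
iv → match
v → match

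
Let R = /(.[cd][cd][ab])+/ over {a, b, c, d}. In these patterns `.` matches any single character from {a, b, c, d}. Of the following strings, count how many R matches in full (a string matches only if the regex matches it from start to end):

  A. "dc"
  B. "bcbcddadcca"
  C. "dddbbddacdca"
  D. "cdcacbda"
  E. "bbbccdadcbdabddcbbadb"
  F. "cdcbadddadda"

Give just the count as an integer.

A → no match
B → no match
C → match
D → no match
E → no match
F → no match
Total matched: 1

1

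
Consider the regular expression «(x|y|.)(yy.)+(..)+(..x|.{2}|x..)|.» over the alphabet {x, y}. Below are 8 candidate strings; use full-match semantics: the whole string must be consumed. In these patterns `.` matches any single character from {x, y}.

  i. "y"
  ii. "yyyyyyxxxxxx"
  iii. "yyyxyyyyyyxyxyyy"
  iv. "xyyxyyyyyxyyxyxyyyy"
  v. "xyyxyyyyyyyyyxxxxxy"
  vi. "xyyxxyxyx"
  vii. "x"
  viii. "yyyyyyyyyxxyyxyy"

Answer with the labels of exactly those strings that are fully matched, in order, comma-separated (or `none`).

i → match
ii → match
iii → match
iv → match
v → match
vi → match
vii → match
viii → match

i, ii, iii, iv, v, vi, vii, viii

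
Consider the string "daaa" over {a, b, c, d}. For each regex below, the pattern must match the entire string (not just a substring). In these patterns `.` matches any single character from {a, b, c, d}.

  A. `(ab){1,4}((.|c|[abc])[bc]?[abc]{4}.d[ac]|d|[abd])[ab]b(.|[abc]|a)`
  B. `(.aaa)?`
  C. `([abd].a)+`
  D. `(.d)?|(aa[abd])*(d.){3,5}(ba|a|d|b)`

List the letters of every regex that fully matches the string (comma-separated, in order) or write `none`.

B

A → no match — must start with "ab"
B → match
C → no match
D → no match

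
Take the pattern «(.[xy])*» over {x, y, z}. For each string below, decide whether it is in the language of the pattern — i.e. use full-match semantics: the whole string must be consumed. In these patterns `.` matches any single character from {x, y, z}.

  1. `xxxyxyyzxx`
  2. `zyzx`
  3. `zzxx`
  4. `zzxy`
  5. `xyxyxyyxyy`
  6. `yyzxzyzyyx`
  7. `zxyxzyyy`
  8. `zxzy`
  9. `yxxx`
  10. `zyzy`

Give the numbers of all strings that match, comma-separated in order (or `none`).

2, 5, 6, 7, 8, 9, 10

1 → no match
2 → match
3 → no match
4 → no match
5 → match
6 → match
7 → match
8 → match
9 → match
10 → match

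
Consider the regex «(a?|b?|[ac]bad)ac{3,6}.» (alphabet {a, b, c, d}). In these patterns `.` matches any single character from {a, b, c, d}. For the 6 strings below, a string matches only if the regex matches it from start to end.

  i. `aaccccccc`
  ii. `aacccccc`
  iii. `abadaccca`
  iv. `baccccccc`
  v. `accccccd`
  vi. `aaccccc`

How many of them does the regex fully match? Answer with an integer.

i → match
ii → match
iii → match
iv → match
v → match
vi → match
Total matched: 6

6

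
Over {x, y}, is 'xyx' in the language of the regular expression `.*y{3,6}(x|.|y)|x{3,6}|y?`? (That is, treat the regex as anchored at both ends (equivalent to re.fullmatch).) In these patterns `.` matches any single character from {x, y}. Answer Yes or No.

No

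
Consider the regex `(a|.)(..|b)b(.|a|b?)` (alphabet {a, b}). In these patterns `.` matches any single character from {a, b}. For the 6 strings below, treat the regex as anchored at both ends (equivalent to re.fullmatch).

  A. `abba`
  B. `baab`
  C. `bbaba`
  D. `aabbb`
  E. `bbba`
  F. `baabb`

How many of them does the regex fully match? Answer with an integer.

6

A → match
B → match
C → match
D → match
E → match
F → match
Total matched: 6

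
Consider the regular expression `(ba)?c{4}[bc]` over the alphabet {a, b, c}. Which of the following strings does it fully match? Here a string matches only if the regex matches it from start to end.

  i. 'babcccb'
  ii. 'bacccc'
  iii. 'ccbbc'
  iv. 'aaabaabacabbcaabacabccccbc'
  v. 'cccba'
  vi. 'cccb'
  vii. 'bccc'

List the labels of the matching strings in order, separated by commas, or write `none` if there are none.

none

i → no match
ii → no match
iii → no match
iv → no match
v → no match
vi → no match
vii → no match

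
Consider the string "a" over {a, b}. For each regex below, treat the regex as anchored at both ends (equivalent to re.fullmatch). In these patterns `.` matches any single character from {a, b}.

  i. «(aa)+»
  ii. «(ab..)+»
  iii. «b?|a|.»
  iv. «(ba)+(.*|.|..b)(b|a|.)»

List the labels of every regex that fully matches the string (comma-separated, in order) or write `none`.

iii

i → no match — must start with "aa"
ii → no match — must start with "ab"
iii → match
iv → no match — must start with "ba"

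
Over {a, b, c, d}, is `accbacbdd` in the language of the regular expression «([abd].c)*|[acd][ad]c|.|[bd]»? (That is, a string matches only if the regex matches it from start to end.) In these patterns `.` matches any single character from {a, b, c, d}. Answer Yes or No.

No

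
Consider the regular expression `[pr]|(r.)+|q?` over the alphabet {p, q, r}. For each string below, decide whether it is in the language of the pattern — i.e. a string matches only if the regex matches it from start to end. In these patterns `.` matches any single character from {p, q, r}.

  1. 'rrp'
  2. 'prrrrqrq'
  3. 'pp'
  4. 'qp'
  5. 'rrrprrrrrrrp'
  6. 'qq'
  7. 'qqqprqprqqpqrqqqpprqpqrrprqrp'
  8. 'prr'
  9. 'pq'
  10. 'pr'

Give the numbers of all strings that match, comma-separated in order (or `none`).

1 → no match
2 → no match
3 → no match
4 → no match
5 → match
6 → no match
7 → no match
8 → no match
9 → no match
10 → no match

5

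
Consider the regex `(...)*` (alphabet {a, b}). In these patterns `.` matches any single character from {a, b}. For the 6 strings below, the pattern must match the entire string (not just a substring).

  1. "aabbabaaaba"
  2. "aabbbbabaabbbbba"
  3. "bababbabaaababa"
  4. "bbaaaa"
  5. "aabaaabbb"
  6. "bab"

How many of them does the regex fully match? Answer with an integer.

1 → no match
2 → no match
3 → match
4 → match
5 → match
6 → match
Total matched: 4

4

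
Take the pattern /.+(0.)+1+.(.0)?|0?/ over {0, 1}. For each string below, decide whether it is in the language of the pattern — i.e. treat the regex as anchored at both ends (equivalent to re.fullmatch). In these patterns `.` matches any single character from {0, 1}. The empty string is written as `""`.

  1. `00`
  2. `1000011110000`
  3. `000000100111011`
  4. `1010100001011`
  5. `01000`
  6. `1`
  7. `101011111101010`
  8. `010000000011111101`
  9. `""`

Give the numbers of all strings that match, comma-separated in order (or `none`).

9

1 → no match
2 → no match
3 → no match
4 → no match
5 → no match
6 → no match
7 → no match
8 → no match
9 → match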